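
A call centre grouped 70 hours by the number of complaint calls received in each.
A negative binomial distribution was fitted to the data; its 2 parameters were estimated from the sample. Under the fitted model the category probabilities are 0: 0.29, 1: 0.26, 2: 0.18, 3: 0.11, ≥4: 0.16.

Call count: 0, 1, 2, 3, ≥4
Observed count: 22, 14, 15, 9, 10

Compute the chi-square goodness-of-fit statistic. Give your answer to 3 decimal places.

1.917

Expected counts E_i = n·p_i: 70×0.29 = 20.3, 70×0.26 = 18.2, 70×0.18 = 12.6, 70×0.11 = 7.7, 70×0.16 = 11.2.
0: (22 − 20.3)²/20.3 = 2.89/20.3 = 0.1424
1: (14 − 18.2)²/18.2 = 17.64/18.2 = 0.9692
2: (15 − 12.6)²/12.6 = 5.76/12.6 = 0.4571
3: (9 − 7.7)²/7.7 = 1.69/7.7 = 0.2195
≥4: (10 − 11.2)²/11.2 = 1.44/11.2 = 0.1286
Sum = 1.917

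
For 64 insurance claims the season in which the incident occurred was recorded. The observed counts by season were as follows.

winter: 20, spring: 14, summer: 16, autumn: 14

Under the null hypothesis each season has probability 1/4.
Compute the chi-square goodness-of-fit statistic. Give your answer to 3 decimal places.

1.500

Expected count for each of the 4 categories: 64/4 = 16.
cat         O        E   (O−E)²/E
winter     20       16     1.0000
spring     14       16     0.2500
summer     16       16     0.0000
autumn     14       16     0.2500
Sum = 1.500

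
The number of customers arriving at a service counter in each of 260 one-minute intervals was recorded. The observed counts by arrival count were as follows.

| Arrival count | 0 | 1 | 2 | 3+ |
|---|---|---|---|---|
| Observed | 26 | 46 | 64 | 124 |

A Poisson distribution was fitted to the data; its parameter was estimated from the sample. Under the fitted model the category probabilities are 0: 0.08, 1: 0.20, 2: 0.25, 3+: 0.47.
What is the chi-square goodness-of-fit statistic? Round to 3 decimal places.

2.034

Expected counts E_i = n·p_i: 260×0.08 = 20.8, 260×0.20 = 52, 260×0.25 = 65, 260×0.47 = 122.2.
cat         O        E   (O−E)²/E
0          26     20.8     1.3000
1          46       52     0.6923
2          64       65     0.0154
3+        124    122.2     0.0265
Sum = 2.034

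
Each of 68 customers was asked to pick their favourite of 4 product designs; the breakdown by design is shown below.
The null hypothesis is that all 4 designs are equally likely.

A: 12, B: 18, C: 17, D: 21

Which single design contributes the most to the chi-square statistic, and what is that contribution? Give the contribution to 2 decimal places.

Expected count for each of the 4 categories: 68/4 = 17.
χ² = (12−17)²/17 + (18−17)²/17 + (17−17)²/17 + (21−17)²/17
   = 1.471 + 0.059 + 0.000 + 0.941
The largest term is for A: 1.47.

A, 1.47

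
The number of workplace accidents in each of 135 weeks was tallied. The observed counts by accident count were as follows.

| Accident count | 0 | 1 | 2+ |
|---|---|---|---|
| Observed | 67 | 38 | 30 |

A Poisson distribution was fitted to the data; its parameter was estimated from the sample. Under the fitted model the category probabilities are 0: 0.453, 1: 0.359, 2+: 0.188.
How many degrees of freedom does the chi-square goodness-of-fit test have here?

1

There are k = 3 categories and 1 parameter estimated from the data, so df = 3 − 1 − 1 = 1.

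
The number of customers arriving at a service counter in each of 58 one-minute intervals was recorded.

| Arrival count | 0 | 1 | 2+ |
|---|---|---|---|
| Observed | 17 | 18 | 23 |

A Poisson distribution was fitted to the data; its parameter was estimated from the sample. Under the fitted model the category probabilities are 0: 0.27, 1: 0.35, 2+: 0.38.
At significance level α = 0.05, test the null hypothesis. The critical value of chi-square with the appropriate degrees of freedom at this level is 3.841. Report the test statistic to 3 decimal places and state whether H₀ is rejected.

Expected counts E_i = n·p_i: 58×0.27 = 15.66, 58×0.35 = 20.3, 58×0.38 = 22.04.
χ² = (17−15.66)²/15.66 + (18−20.3)²/20.3 + (23−22.04)²/22.04
   = 0.1147 + 0.2606 + 0.0418
Sum = 0.417
df = 1. Since 0.417 < 3.841, we do not reject H₀.

0.417; do not reject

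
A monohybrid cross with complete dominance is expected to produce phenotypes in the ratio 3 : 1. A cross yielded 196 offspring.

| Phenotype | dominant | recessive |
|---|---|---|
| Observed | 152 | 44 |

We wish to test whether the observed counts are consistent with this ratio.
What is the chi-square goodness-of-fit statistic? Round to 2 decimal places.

0.68

Ratio total = 4. Expected counts: 196×3/4 = 147, 196×1/4 = 49.
cat            O        E   (O−E)²/E
dominant     152      147      0.170
recessive     44       49      0.510
Sum = 0.68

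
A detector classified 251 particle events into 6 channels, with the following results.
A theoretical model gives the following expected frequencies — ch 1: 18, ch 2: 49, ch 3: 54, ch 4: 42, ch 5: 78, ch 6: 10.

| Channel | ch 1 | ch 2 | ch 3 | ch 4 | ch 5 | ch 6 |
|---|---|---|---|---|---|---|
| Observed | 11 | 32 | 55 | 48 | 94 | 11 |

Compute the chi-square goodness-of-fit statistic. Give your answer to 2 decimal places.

12.88

ch 1: (11 − 18)²/18 = 49/18 = 2.722
ch 2: (32 − 49)²/49 = 289/49 = 5.898
ch 3: (55 − 54)²/54 = 1/54 = 0.019
ch 4: (48 − 42)²/42 = 36/42 = 0.857
ch 5: (94 − 78)²/78 = 256/78 = 3.282
ch 6: (11 − 10)²/10 = 1/10 = 0.100
Sum = 12.88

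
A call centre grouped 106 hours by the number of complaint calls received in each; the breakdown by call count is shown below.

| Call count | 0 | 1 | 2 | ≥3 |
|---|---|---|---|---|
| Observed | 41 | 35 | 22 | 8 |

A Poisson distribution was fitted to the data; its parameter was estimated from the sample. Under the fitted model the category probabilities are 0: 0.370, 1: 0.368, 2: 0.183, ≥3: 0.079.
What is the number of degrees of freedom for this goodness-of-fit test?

There are k = 4 categories and 1 parameter estimated from the data, so df = 4 − 1 − 1 = 2.

2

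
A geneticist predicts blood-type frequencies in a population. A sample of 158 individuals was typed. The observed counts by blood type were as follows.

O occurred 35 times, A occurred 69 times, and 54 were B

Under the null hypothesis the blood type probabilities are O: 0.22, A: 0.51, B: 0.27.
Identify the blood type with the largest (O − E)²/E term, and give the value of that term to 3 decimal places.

Expected counts E_i = n·p_i: 158×0.22 = 34.76, 158×0.51 = 80.58, 158×0.27 = 42.66.
χ² = (35−34.76)²/34.76 + (69−80.58)²/80.58 + (54−42.66)²/42.66
   = 0.0017 + 1.6641 + 3.0144
The largest term is for B: 3.014.

B, 3.014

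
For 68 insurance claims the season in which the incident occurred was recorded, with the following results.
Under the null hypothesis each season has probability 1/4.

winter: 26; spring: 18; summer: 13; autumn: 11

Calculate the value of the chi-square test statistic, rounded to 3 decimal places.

7.882

Under H₀ each category has probability 1/4, so each expected count is 68/4 = 17.
cat         O        E   (O−E)²/E
winter     26       17     4.7647
spring     18       17     0.0588
summer     13       17     0.9412
autumn     11       17     2.1176
Sum = 7.882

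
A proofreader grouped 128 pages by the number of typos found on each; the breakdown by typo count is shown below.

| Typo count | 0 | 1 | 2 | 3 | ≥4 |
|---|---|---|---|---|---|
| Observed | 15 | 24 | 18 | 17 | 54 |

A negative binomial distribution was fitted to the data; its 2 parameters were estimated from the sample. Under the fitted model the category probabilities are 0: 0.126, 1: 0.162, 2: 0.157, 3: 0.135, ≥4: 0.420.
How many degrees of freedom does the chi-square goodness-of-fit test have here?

There are k = 5 categories and 2 parameters estimated from the data, so df = 5 − 1 − 2 = 2.

2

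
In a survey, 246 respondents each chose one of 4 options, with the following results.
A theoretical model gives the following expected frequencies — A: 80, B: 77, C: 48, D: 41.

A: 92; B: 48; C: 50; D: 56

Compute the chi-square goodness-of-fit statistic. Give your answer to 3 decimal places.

18.293

χ² = (92−80)²/80 + (48−77)²/77 + (50−48)²/48 + (56−41)²/41
   = 1.8000 + 10.9221 + 0.0833 + 5.4878
Sum = 18.293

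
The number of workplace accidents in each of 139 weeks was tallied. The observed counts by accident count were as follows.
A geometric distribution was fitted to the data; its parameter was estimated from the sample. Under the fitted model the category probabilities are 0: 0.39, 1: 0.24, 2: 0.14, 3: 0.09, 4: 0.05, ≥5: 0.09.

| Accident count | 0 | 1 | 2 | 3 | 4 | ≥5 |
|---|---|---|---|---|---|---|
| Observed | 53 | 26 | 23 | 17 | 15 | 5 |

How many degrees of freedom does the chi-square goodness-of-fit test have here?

There are k = 6 categories and 1 parameter estimated from the data, so df = 6 − 1 − 1 = 4.

4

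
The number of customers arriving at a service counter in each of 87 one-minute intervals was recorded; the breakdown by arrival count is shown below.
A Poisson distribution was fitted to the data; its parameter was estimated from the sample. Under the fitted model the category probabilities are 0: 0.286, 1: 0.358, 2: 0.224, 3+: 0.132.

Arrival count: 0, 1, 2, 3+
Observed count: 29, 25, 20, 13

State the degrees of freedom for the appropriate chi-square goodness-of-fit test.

There are k = 4 categories and 1 parameter estimated from the data, so df = 4 − 1 − 1 = 2.

2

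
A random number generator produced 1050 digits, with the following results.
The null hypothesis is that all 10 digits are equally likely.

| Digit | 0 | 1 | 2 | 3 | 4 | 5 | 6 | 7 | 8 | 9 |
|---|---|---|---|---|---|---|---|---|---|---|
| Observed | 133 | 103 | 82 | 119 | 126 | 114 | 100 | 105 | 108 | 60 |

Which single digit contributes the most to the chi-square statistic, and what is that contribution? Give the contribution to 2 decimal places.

Under H₀ each category has probability 1/10, so each expected count is 1050/10 = 105.
χ² = (133−105)²/105 + (103−105)²/105 + (82−105)²/105 + (119−105)²/105 + (126−105)²/105 + (114−105)²/105 + (100−105)²/105 + (105−105)²/105 + (108−105)²/105 + (60−105)²/105
   = 7.467 + 0.038 + 5.038 + 1.867 + 4.200 + 0.771 + 0.238 + 0.000 + 0.086 + 19.286
The largest term is for 9: 19.29.

9, 19.29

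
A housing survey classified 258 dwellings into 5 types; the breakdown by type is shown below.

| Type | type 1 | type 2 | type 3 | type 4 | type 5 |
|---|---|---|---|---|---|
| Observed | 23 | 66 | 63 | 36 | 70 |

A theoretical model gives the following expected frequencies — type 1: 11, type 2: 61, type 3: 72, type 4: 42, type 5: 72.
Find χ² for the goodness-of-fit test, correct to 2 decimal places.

15.54

χ² = (23−11)²/11 + (66−61)²/61 + (63−72)²/72 + (36−42)²/42 + (70−72)²/72
   = 13.091 + 0.410 + 1.125 + 0.857 + 0.056
Sum = 15.54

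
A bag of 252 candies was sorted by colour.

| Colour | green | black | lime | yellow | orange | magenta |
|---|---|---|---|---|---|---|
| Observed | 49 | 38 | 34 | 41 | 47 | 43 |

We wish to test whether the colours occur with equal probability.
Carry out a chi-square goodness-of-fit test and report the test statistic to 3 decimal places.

Under H₀ each category has probability 1/6, so each expected count is 252/6 = 42.
cat          O        E   (O−E)²/E
green       49       42     1.1667
black       38       42     0.3810
lime        34       42     1.5238
yellow      41       42     0.0238
orange      47       42     0.5952
magenta     43       42     0.0238
Sum = 3.714

3.714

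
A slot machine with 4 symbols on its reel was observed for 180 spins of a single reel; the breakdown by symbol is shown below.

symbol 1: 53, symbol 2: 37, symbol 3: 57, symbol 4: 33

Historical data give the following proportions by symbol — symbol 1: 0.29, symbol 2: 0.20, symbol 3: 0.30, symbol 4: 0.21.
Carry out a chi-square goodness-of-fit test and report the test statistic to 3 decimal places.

0.816

Expected counts E_i = n·p_i: 180×0.29 = 52.2, 180×0.20 = 36, 180×0.30 = 54, 180×0.21 = 37.8.
symbol 1: (53 − 52.2)²/52.2 = 0.64/52.2 = 0.0123
symbol 2: (37 − 36)²/36 = 1/36 = 0.0278
symbol 3: (57 − 54)²/54 = 9/54 = 0.1667
symbol 4: (33 − 37.8)²/37.8 = 23.04/37.8 = 0.6095
Sum = 0.816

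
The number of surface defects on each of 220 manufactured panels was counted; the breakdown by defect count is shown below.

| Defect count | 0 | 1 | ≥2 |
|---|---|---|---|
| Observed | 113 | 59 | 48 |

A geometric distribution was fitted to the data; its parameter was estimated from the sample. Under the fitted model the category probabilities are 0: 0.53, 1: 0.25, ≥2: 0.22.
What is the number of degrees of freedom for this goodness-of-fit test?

1

There are k = 3 categories and 1 parameter estimated from the data, so df = 3 − 1 − 1 = 1.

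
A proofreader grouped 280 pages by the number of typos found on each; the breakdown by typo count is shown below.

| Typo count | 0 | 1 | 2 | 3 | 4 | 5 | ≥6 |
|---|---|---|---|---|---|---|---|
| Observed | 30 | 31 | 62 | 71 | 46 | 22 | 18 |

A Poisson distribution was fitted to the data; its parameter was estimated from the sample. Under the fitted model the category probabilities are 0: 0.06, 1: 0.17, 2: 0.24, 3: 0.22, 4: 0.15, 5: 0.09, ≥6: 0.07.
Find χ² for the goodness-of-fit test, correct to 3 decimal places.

Expected counts E_i = n·p_i: 280×0.06 = 16.8, 280×0.17 = 47.6, 280×0.24 = 67.2, 280×0.22 = 61.6, 280×0.15 = 42, 280×0.09 = 25.2, 280×0.07 = 19.6.
cat         O        E   (O−E)²/E
0          30     16.8    10.3714
1          31     47.6     5.7891
2          62     67.2     0.4024
3          71     61.6     1.4344
4          46       42     0.3810
5          22     25.2     0.4063
≥6         18     19.6     0.1306
Sum = 18.915

18.915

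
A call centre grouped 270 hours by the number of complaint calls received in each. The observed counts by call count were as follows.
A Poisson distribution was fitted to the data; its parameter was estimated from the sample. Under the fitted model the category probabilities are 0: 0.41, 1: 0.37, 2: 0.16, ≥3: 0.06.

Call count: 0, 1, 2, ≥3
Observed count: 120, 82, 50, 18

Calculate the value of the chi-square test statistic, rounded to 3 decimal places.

Expected counts E_i = n·p_i: 270×0.41 = 110.7, 270×0.37 = 99.9, 270×0.16 = 43.2, 270×0.06 = 16.2.
χ² = (120−110.7)²/110.7 + (82−99.9)²/99.9 + (50−43.2)²/43.2 + (18−16.2)²/16.2
   = 0.7813 + 3.2073 + 1.0704 + 0.2000
Sum = 5.259

5.259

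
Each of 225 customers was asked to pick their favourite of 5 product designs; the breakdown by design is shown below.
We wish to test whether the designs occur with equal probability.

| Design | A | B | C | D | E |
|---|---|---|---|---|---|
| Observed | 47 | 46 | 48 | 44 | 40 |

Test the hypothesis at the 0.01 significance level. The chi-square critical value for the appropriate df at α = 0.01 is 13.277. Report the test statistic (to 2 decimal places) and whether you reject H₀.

Expected count for each of the 5 categories: 225/5 = 45.
A: (47 − 45)²/45 = 4/45 = 0.089
B: (46 − 45)²/45 = 1/45 = 0.022
C: (48 − 45)²/45 = 9/45 = 0.200
D: (44 − 45)²/45 = 1/45 = 0.022
E: (40 − 45)²/45 = 25/45 = 0.556
Sum = 0.89
df = 4. Since 0.89 < 13.277, we do not reject H₀.

0.89; do not reject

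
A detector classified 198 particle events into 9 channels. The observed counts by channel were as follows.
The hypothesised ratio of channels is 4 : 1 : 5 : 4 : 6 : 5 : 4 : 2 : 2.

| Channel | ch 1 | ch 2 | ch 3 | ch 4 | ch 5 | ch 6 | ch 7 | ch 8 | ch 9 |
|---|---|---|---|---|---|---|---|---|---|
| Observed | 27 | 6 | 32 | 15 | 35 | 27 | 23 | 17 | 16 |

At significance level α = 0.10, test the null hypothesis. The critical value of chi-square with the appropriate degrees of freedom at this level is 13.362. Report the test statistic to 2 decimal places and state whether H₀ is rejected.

Ratio total = 33. Expected counts: 198×4/33 = 24, 198×1/33 = 6, 198×5/33 = 30, 198×4/33 = 24, 198×6/33 = 36, 198×5/33 = 30, 198×4/33 = 24, 198×2/33 = 12, 198×2/33 = 12.
χ² = (27−24)²/24 + (6−6)²/6 + (32−30)²/30 + (15−24)²/24 + (35−36)²/36 + (27−30)²/30 + (23−24)²/24 + (17−12)²/12 + (16−12)²/12
   = 0.375 + 0.000 + 0.133 + 3.375 + 0.028 + 0.300 + 0.042 + 2.083 + 1.333
Sum = 7.67
df = 8. Since 7.67 < 13.362, we do not reject H₀.

7.67; do not reject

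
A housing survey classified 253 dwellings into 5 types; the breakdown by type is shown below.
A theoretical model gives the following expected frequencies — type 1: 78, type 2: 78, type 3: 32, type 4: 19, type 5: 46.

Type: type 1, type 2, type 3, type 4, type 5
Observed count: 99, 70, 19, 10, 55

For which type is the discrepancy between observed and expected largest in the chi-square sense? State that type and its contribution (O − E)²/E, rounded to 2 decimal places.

cat         O        E   (O−E)²/E
type 1     99       78      5.654
type 2     70       78      0.821
type 3     19       32      5.281
type 4     10       19      4.263
type 5     55       46      1.761
The largest term is for type 1: 5.65.

type 1, 5.65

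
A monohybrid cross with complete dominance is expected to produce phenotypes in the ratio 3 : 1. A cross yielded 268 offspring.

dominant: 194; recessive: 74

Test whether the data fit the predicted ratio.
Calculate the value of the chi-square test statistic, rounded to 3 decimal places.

0.975

Ratio total = 4. Expected counts: 268×3/4 = 201, 268×1/4 = 67.
χ² = (194−201)²/201 + (74−67)²/67
   = 0.2438 + 0.7313
Sum = 0.975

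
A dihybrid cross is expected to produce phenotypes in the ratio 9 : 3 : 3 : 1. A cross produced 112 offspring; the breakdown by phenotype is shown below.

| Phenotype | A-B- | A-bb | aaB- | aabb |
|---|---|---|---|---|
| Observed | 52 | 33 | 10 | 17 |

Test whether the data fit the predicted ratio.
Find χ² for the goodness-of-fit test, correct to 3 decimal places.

28.825

Ratio total = 16. Expected counts: 112×9/16 = 63, 112×3/16 = 21, 112×3/16 = 21, 112×1/16 = 7.
χ² = (52−63)²/63 + (33−21)²/21 + (10−21)²/21 + (17−7)²/7
   = 1.9206 + 6.8571 + 5.7619 + 14.2857
Sum = 28.825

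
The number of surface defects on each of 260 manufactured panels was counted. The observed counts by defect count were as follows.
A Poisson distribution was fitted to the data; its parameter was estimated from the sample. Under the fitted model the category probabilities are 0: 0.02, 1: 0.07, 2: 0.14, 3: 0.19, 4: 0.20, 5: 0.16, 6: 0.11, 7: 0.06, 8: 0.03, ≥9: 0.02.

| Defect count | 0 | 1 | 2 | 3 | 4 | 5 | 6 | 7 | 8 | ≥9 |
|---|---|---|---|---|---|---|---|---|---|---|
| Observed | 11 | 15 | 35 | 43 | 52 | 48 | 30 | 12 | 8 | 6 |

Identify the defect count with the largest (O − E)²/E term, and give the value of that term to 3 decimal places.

0, 6.469

Expected counts E_i = n·p_i: 260×0.02 = 5.2, 260×0.07 = 18.2, 260×0.14 = 36.4, 260×0.19 = 49.4, 260×0.20 = 52, 260×0.16 = 41.6, 260×0.11 = 28.6, 260×0.06 = 15.6, 260×0.03 = 7.8, 260×0.02 = 5.2.
χ² = (11−5.2)²/5.2 + (15−18.2)²/18.2 + (35−36.4)²/36.4 + (43−49.4)²/49.4 + (52−52)²/52 + (48−41.6)²/41.6 + (30−28.6)²/28.6 + (12−15.6)²/15.6 + (8−7.8)²/7.8 + (6−5.2)²/5.2
   = 6.4692 + 0.5626 + 0.0538 + 0.8291 + 0.0000 + 0.9846 + 0.0685 + 0.8308 + 0.0051 + 0.1231
The largest term is for 0: 6.469.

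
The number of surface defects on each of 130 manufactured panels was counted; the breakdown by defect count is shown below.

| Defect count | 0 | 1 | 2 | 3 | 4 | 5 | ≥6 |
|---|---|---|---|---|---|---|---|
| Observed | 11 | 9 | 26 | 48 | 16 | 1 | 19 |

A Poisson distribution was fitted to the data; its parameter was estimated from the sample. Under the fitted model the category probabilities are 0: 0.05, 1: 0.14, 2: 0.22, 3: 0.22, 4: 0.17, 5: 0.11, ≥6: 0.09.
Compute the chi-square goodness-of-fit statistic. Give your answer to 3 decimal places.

Expected counts E_i = n·p_i: 130×0.05 = 6.5, 130×0.14 = 18.2, 130×0.22 = 28.6, 130×0.22 = 28.6, 130×0.17 = 22.1, 130×0.11 = 14.3, 130×0.09 = 11.7.
cat         O        E   (O−E)²/E
0          11      6.5     3.1154
1           9     18.2     4.6505
2          26     28.6     0.2364
3          48     28.6    13.1594
4          16     22.1     1.6837
5           1     14.3    12.3699
≥6         19     11.7     4.5547
Sum = 39.770

39.770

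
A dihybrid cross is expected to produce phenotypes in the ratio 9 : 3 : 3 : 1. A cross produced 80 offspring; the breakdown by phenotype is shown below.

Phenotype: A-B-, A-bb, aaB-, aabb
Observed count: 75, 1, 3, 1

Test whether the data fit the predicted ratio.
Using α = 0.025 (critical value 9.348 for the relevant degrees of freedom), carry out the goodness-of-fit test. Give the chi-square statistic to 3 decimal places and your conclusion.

Ratio total = 16. Expected counts: 80×9/16 = 45, 80×3/16 = 15, 80×3/16 = 15, 80×1/16 = 5.
χ² = (75−45)²/45 + (1−15)²/15 + (3−15)²/15 + (1−5)²/5
   = 20.0000 + 13.0667 + 9.6000 + 3.2000
Sum = 45.867
df = 3. Since 45.867 > 9.348, we reject H₀.

45.867; reject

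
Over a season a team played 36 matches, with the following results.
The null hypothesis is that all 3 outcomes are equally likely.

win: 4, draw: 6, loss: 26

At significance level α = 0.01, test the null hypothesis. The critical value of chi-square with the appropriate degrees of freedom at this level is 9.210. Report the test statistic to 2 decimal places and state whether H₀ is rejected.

24.67; reject

Under H₀ each category has probability 1/3, so each expected count is 36/3 = 12.
cat         O        E   (O−E)²/E
win         4       12      5.333
draw        6       12      3.000
loss       26       12     16.333
Sum = 24.67
df = 2. Since 24.67 > 9.210, we reject H₀.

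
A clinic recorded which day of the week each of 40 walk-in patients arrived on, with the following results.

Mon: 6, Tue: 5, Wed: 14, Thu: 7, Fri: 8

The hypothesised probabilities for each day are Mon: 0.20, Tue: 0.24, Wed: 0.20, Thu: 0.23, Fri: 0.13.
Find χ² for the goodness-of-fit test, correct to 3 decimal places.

Expected counts E_i = n·p_i: 40×0.20 = 8, 40×0.24 = 9.6, 40×0.20 = 8, 40×0.23 = 9.2, 40×0.13 = 5.2.
cat         O        E   (O−E)²/E
Mon         6        8     0.5000
Tue         5      9.6     2.2042
Wed        14        8     4.5000
Thu         7      9.2     0.5261
Fri         8      5.2     1.5077
Sum = 9.238

9.238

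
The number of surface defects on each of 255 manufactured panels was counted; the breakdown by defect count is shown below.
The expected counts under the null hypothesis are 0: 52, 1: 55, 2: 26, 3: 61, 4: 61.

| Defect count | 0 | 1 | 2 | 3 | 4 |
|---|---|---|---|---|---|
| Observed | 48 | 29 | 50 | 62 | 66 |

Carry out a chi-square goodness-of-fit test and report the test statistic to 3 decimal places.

χ² = (48−52)²/52 + (29−55)²/55 + (50−26)²/26 + (62−61)²/61 + (66−61)²/61
   = 0.3077 + 12.2909 + 22.1538 + 0.0164 + 0.4098
Sum = 35.179

35.179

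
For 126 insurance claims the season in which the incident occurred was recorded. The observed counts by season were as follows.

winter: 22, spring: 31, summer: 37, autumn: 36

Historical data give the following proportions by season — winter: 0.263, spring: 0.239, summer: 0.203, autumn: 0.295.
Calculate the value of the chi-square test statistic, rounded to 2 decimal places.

Expected counts E_i = n·p_i: 126×0.263 = 33.138, 126×0.239 = 30.114, 126×0.203 = 25.578, 126×0.295 = 37.17.
cat         O        E   (O−E)²/E
winter     22   33.138      3.744
spring     31   30.114      0.026
summer     37   25.578      5.101
autumn     36    37.17      0.037
Sum = 8.91

8.91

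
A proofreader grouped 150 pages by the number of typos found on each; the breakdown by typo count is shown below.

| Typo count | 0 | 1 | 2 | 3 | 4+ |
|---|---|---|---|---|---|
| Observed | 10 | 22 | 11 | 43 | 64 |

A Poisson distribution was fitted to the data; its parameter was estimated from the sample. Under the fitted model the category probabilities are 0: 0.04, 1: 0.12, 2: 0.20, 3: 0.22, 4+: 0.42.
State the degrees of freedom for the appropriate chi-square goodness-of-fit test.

3

There are k = 5 categories and 1 parameter estimated from the data, so df = 5 − 1 − 1 = 3.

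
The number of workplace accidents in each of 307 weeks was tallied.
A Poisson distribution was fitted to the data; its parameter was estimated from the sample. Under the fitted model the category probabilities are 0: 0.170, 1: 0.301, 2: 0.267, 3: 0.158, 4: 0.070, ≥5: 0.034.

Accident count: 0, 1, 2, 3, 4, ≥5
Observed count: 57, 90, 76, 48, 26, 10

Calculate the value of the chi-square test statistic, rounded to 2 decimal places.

1.91

Expected counts E_i = n·p_i: 307×0.170 = 52.19, 307×0.301 = 92.407, 307×0.267 = 81.969, 307×0.158 = 48.506, 307×0.070 = 21.49, 307×0.034 = 10.438.
cat         O        E   (O−E)²/E
0          57    52.19      0.443
1          90   92.407      0.063
2          76   81.969      0.435
3          48   48.506      0.005
4          26    21.49      0.946
≥5         10   10.438      0.018
Sum = 1.91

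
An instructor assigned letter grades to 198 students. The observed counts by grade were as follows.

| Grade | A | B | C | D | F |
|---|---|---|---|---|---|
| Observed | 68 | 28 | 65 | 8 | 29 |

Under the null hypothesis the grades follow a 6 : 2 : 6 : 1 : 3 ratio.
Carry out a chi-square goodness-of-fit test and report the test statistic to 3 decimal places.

Ratio total = 18. Expected counts: 198×6/18 = 66, 198×2/18 = 22, 198×6/18 = 66, 198×1/18 = 11, 198×3/18 = 33.
A: (68 − 66)²/66 = 4/66 = 0.0606
B: (28 − 22)²/22 = 36/22 = 1.6364
C: (65 − 66)²/66 = 1/66 = 0.0152
D: (8 − 11)²/11 = 9/11 = 0.8182
F: (29 − 33)²/33 = 16/33 = 0.4848
Sum = 3.015

3.015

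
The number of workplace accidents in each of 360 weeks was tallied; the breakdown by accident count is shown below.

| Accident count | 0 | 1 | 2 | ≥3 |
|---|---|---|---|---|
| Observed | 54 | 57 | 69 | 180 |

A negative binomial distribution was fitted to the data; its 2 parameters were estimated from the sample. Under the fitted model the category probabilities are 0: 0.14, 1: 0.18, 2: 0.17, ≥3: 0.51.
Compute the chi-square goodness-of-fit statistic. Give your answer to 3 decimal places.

Expected counts E_i = n·p_i: 360×0.14 = 50.4, 360×0.18 = 64.8, 360×0.17 = 61.2, 360×0.51 = 183.6.
cat         O        E   (O−E)²/E
0          54     50.4     0.2571
1          57     64.8     0.9389
2          69     61.2     0.9941
≥3        180    183.6     0.0706
Sum = 2.261

2.261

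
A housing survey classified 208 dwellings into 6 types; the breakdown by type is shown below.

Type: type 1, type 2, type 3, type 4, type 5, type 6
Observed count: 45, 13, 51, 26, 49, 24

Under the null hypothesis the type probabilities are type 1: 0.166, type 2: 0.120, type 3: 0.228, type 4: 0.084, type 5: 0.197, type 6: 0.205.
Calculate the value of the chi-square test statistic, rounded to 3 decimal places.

Expected counts E_i = n·p_i: 208×0.166 = 34.528, 208×0.120 = 24.96, 208×0.228 = 47.424, 208×0.084 = 17.472, 208×0.197 = 40.976, 208×0.205 = 42.64.
cat         O        E   (O−E)²/E
type 1     45   34.528     3.1761
type 2     13    24.96     5.7308
type 3     51   47.424     0.2696
type 4     26   17.472     4.1625
type 5     49   40.976     1.5713
type 6     24    42.64     8.1484
Sum = 23.059

23.059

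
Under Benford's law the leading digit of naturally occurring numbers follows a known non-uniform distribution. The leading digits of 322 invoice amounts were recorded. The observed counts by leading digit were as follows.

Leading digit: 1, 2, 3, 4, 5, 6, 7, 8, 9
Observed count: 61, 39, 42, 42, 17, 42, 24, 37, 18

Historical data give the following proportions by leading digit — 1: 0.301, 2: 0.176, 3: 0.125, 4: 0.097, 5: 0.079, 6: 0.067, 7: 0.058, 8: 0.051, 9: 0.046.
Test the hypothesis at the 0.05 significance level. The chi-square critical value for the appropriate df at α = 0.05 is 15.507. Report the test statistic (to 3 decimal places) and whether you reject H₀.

72.739; reject

Expected counts E_i = n·p_i: 322×0.301 = 96.922, 322×0.176 = 56.672, 322×0.125 = 40.25, 322×0.097 = 31.234, 322×0.079 = 25.438, 322×0.067 = 21.574, 322×0.058 = 18.676, 322×0.051 = 16.422, 322×0.046 = 14.812.
1: (61 − 96.922)²/96.922 = 1290.390084/96.922 = 13.3137
2: (39 − 56.672)²/56.672 = 312.299584/56.672 = 5.5107
3: (42 − 40.25)²/40.25 = 3.0625/40.25 = 0.0761
4: (42 − 31.234)²/31.234 = 115.906756/31.234 = 3.7109
5: (17 − 25.438)²/25.438 = 71.199844/25.438 = 2.7990
6: (42 − 21.574)²/21.574 = 417.221476/21.574 = 19.3391
7: (24 − 18.676)²/18.676 = 28.344976/18.676 = 1.5177
8: (37 − 16.422)²/16.422 = 423.454084/16.422 = 25.7858
9: (18 − 14.812)²/14.812 = 10.163344/14.812 = 0.6862
Sum = 72.739
df = 8. Since 72.739 > 15.507, we reject H₀.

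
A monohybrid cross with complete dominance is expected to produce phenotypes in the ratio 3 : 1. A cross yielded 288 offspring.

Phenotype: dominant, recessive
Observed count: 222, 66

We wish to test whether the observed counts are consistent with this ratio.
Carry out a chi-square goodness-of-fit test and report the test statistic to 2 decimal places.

0.67

Ratio total = 4. Expected counts: 288×3/4 = 216, 288×1/4 = 72.
cat            O        E   (O−E)²/E
dominant     222      216      0.167
recessive     66       72      0.500
Sum = 0.67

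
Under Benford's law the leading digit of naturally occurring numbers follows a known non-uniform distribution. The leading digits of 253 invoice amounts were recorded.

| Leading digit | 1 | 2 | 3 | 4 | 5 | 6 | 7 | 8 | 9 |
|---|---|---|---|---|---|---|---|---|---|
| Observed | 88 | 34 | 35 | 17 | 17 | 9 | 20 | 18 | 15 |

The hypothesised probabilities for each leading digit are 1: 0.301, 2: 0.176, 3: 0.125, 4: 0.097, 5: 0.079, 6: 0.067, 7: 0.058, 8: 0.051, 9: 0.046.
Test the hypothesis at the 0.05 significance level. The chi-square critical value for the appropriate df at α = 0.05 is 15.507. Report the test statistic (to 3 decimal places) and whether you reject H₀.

16.103; reject

Expected counts E_i = n·p_i: 253×0.301 = 76.153, 253×0.176 = 44.528, 253×0.125 = 31.625, 253×0.097 = 24.541, 253×0.079 = 19.987, 253×0.067 = 16.951, 253×0.058 = 14.674, 253×0.051 = 12.903, 253×0.046 = 11.638.
1: (88 − 76.153)²/76.153 = 140.351409/76.153 = 1.8430
2: (34 − 44.528)²/44.528 = 110.838784/44.528 = 2.4892
3: (35 − 31.625)²/31.625 = 11.390625/31.625 = 0.3602
4: (17 − 24.541)²/24.541 = 56.866681/24.541 = 2.3172
5: (17 − 19.987)²/19.987 = 8.922169/19.987 = 0.4464
6: (9 − 16.951)²/16.951 = 63.218401/16.951 = 3.7295
7: (20 − 14.674)²/14.674 = 28.366276/14.674 = 1.9331
8: (18 − 12.903)²/12.903 = 25.979409/12.903 = 2.0134
9: (15 − 11.638)²/11.638 = 11.303044/11.638 = 0.9712
Sum = 16.103
df = 8. Since 16.103 > 15.507, we reject H₀.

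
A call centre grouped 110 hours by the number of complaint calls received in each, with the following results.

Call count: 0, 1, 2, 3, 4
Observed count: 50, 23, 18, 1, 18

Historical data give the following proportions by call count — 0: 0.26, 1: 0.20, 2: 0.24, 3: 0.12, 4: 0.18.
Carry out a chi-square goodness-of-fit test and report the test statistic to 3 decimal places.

30.170

Expected counts E_i = n·p_i: 110×0.26 = 28.6, 110×0.20 = 22, 110×0.24 = 26.4, 110×0.12 = 13.2, 110×0.18 = 19.8.
0: (50 − 28.6)²/28.6 = 457.96/28.6 = 16.0126
1: (23 − 22)²/22 = 1/22 = 0.0455
2: (18 − 26.4)²/26.4 = 70.56/26.4 = 2.6727
3: (1 − 13.2)²/13.2 = 148.84/13.2 = 11.2758
4: (18 − 19.8)²/19.8 = 3.24/19.8 = 0.1636
Sum = 30.170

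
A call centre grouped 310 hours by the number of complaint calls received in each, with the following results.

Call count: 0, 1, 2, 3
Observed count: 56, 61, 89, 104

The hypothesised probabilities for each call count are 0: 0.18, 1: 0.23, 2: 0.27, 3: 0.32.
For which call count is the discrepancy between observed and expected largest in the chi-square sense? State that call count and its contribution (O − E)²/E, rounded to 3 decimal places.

Expected counts E_i = n·p_i: 310×0.18 = 55.8, 310×0.23 = 71.3, 310×0.27 = 83.7, 310×0.32 = 99.2.
χ² = (56−55.8)²/55.8 + (61−71.3)²/71.3 + (89−83.7)²/83.7 + (104−99.2)²/99.2
   = 0.0007 + 1.4879 + 0.3356 + 0.2323
The largest term is for 1: 1.488.

1, 1.488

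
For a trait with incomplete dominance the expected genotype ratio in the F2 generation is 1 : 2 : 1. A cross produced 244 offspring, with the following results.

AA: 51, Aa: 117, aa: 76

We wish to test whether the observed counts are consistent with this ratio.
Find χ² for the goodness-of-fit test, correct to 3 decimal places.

Ratio total = 4. Expected counts: 244×1/4 = 61, 244×2/4 = 122, 244×1/4 = 61.
cat         O        E   (O−E)²/E
AA         51       61     1.6393
Aa        117      122     0.2049
aa         76       61     3.6885
Sum = 5.533

5.533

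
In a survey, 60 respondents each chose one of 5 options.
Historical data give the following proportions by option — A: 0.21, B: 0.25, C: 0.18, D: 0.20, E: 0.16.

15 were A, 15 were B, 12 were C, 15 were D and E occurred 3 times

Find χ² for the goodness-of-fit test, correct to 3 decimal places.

5.878

Expected counts E_i = n·p_i: 60×0.21 = 12.6, 60×0.25 = 15, 60×0.18 = 10.8, 60×0.20 = 12, 60×0.16 = 9.6.
A: (15 − 12.6)²/12.6 = 5.76/12.6 = 0.4571
B: (15 − 15)²/15 = 0/15 = 0.0000
C: (12 − 10.8)²/10.8 = 1.44/10.8 = 0.1333
D: (15 − 12)²/12 = 9/12 = 0.7500
E: (3 − 9.6)²/9.6 = 43.56/9.6 = 4.5375
Sum = 5.878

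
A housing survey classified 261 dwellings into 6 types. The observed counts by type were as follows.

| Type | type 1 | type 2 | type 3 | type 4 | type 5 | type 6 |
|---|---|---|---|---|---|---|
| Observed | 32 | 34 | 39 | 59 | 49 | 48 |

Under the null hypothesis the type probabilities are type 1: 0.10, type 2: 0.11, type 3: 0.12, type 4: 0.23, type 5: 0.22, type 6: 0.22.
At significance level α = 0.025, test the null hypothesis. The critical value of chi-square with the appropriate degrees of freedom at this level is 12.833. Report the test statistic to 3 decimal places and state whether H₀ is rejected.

6.989; do not reject

Expected counts E_i = n·p_i: 261×0.10 = 26.1, 261×0.11 = 28.71, 261×0.12 = 31.32, 261×0.23 = 60.03, 261×0.22 = 57.42, 261×0.22 = 57.42.
cat         O        E   (O−E)²/E
type 1     32     26.1     1.3337
type 2     34    28.71     0.9747
type 3     39    31.32     1.8832
type 4     59    60.03     0.0177
type 5     49    57.42     1.2347
type 6     48    57.42     1.5454
Sum = 6.989
df = 5. Since 6.989 < 12.833, we do not reject H₀.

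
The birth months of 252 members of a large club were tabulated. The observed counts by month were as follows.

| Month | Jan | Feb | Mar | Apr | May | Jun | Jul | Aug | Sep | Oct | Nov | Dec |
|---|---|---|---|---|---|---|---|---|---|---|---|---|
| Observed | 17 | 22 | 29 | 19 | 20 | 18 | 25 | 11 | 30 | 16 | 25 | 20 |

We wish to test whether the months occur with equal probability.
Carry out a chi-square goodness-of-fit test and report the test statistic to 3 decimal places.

Expected count for each of the 12 categories: 252/12 = 21.
cat         O        E   (O−E)²/E
Jan        17       21     0.7619
Feb        22       21     0.0476
Mar        29       21     3.0476
Apr        19       21     0.1905
May        20       21     0.0476
Jun        18       21     0.4286
Jul        25       21     0.7619
Aug        11       21     4.7619
Sep        30       21     3.8571
Oct        16       21     1.1905
Nov        25       21     0.7619
Dec        20       21     0.0476
Sum = 15.905

15.905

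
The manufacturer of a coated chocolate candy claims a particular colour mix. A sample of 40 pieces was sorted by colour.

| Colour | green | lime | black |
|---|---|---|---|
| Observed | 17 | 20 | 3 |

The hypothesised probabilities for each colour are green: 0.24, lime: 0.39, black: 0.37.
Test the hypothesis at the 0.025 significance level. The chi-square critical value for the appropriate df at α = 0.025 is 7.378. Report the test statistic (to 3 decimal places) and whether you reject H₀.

16.353; reject

Expected counts E_i = n·p_i: 40×0.24 = 9.6, 40×0.39 = 15.6, 40×0.37 = 14.8.
cat         O        E   (O−E)²/E
green      17      9.6     5.7042
lime       20     15.6     1.2410
black       3     14.8     9.4081
Sum = 16.353
df = 2. Since 16.353 > 7.378, we reject H₀.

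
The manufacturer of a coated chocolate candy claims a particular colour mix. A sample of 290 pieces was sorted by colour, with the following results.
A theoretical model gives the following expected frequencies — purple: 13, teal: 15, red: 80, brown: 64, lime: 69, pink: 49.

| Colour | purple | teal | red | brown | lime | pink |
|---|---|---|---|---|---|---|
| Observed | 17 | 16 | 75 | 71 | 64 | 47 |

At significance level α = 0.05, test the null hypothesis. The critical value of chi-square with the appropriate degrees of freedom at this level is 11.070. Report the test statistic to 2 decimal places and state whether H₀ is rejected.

2.82; do not reject

cat         O        E   (O−E)²/E
purple     17       13      1.231
teal       16       15      0.067
red        75       80      0.313
brown      71       64      0.766
lime       64       69      0.362
pink       47       49      0.082
Sum = 2.82
df = 5. Since 2.82 < 11.070, we do not reject H₀.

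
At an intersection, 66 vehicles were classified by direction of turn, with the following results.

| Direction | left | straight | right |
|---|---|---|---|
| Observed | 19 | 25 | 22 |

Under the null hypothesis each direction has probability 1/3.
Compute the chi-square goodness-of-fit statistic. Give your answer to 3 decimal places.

0.818

Expected count for each of the 3 categories: 66/3 = 22.
cat           O        E   (O−E)²/E
left         19       22     0.4091
straight     25       22     0.4091
right        22       22     0.0000
Sum = 0.818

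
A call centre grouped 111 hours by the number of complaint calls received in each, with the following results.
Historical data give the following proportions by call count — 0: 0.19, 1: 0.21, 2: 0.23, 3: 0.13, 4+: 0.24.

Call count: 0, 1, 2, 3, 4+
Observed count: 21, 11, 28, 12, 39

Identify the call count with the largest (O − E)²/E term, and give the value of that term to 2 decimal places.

Expected counts E_i = n·p_i: 111×0.19 = 21.09, 111×0.21 = 23.31, 111×0.23 = 25.53, 111×0.13 = 14.43, 111×0.24 = 26.64.
cat         O        E   (O−E)²/E
0          21    21.09      0.000
1          11    23.31      6.501
2          28    25.53      0.239
3          12    14.43      0.409
4+         39    26.64      5.735
The largest term is for 1: 6.50.

1, 6.50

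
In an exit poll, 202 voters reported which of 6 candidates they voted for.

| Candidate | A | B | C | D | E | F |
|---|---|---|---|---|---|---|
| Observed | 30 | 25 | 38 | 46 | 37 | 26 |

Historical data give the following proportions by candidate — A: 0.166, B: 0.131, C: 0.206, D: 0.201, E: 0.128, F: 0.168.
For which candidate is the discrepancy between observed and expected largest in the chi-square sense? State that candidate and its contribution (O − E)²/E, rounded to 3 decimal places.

E, 4.803

Expected counts E_i = n·p_i: 202×0.166 = 33.532, 202×0.131 = 26.462, 202×0.206 = 41.612, 202×0.201 = 40.602, 202×0.128 = 25.856, 202×0.168 = 33.936.
A: (30 − 33.532)²/33.532 = 12.475024/33.532 = 0.3720
B: (25 − 26.462)²/26.462 = 2.137444/26.462 = 0.0808
C: (38 − 41.612)²/41.612 = 13.046544/41.612 = 0.3135
D: (46 − 40.602)²/40.602 = 29.138404/40.602 = 0.7177
E: (37 − 25.856)²/25.856 = 124.188736/25.856 = 4.8031
F: (26 − 33.936)²/33.936 = 62.980096/33.936 = 1.8558
The largest term is for E: 4.803.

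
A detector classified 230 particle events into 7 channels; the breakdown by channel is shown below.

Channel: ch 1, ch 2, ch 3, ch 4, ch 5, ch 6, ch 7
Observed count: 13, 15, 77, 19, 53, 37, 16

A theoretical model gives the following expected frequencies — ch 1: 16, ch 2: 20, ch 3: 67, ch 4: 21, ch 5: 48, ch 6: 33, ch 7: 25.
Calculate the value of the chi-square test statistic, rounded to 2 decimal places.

7.74

χ² = (13−16)²/16 + (15−20)²/20 + (77−67)²/67 + (19−21)²/21 + (53−48)²/48 + (37−33)²/33 + (16−25)²/25
   = 0.563 + 1.250 + 1.493 + 0.190 + 0.521 + 0.485 + 3.240
Sum = 7.74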